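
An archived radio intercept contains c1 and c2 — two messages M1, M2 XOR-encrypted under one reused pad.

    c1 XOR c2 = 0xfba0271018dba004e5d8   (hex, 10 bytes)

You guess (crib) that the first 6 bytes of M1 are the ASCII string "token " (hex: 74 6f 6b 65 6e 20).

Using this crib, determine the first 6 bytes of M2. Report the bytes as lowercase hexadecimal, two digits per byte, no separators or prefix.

Since c1 ⊕ c2 = M1 ⊕ M2, XORing with the guessed M1 bytes yields the corresponding M2 bytes: M2 = (c1 ⊕ c2) ⊕ M1.
byte 0: 11111011 ^ 01110100 = 10001111
byte 1: 10100000 ^ 01101111 = 11001111
byte 2: 00100111 ^ 01101011 = 01001100
byte 3: 00010000 ^ 01100101 = 01110101
byte 4: 00011000 ^ 01101110 = 01110110
byte 5: 11011011 ^ 00100000 = 11111011

8fcf4c7576fb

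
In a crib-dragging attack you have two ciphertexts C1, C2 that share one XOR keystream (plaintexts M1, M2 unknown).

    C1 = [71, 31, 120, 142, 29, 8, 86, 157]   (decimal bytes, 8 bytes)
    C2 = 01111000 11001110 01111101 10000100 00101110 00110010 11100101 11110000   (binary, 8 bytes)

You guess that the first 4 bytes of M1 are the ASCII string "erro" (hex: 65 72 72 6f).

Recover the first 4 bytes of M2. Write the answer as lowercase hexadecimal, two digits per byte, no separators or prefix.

5aa37765

First, C1 ⊕ C2 = (M1 ⊕ K) ⊕ (M2 ⊕ K) = M1 ⊕ M2, so the key drops out. Then M2 = (M1 ⊕ M2) ⊕ M1 over the first 4 bytes.
byte 0: (47 xor 78) xor 65 = 3f xor 65 = 5a
byte 1: (1f xor ce) xor 72 = d1 xor 72 = a3
byte 2: (78 xor 7d) xor 72 = 05 xor 72 = 77
byte 3: (8e xor 84) xor 6f = 0a xor 6f = 65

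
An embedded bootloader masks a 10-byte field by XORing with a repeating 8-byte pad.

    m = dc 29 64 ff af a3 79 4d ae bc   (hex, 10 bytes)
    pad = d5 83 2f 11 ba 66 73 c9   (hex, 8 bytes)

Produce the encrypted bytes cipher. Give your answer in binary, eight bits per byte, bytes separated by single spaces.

The 8-byte key repeats, so the effective keystream is d5 83 2f 11 ba 66 73 c9 d5 83.
byte 0: 220 XOR 213 =   9
byte 1:  41 XOR 131 = 170
byte 2: 100 XOR  47 =  75
byte 3: 255 XOR  17 = 238
byte 4: 175 XOR 186 =  21
byte 5: 163 XOR 102 = 197
byte 6: 121 XOR 115 =  10
byte 7:  77 XOR 201 = 132
byte 8: 174 XOR 213 = 123
byte 9: 188 XOR 131 =  63

00001001 10101010 01001011 11101110 00010101 11000101 00001010 10000100 01111011 00111111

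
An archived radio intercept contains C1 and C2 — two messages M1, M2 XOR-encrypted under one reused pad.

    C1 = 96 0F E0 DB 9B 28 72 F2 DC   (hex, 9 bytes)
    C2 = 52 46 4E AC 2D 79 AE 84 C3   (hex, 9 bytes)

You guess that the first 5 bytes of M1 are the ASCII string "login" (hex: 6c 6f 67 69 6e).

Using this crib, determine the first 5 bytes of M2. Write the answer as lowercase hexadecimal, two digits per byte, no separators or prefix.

First, C1 ⊕ C2 = (M1 ⊕ K) ⊕ (M2 ⊕ K) = M1 ⊕ M2, so the key drops out. Then M2 = (M1 ⊕ M2) ⊕ M1 over the first 5 bytes.
byte 0: (96 XOR 52) XOR 6c = c4 XOR 6c = a8
byte 1: (0f XOR 46) XOR 6f = 49 XOR 6f = 26
byte 2: (e0 XOR 4e) XOR 67 = ae XOR 67 = c9
byte 3: (db XOR ac) XOR 69 = 77 XOR 69 = 1e
byte 4: (9b XOR 2d) XOR 6e = b6 XOR 6e = d8

a826c91ed8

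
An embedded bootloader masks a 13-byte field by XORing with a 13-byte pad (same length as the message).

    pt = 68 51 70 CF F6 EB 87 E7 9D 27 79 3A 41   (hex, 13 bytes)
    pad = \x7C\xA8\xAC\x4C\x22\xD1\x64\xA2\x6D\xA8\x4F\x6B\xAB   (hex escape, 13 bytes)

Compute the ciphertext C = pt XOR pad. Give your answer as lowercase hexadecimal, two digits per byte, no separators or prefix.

68 XOR 7c = 14
51 XOR a8 = f9
70 XOR ac = dc
cf XOR 4c = 83
f6 XOR 22 = d4
eb XOR d1 = 3a
87 XOR 64 = e3
e7 XOR a2 = 45
9d XOR 6d = f0
27 XOR a8 = 8f
79 XOR 4f = 36
3a XOR 6b = 51
41 XOR ab = ea

14f9dc83d43ae345f08f3651ea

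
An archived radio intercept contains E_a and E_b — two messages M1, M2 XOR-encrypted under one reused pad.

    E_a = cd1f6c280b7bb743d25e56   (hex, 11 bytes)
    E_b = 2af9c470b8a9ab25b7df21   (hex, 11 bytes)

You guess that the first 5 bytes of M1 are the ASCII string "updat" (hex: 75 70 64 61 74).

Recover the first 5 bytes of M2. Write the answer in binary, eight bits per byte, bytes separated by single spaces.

10010010 10010110 11001100 00111001 11000111

First, E_a ⊕ E_b = (M1 ⊕ K) ⊕ (M2 ⊕ K) = M1 ⊕ M2, so the key drops out. Then M2 = (M1 ⊕ M2) ⊕ M1 over the first 5 bytes.
byte 0: (cd ^ 2a) ^ 75 = e7 ^ 75 = 92
byte 1: (1f ^ f9) ^ 70 = e6 ^ 70 = 96
byte 2: (6c ^ c4) ^ 64 = a8 ^ 64 = cc
byte 3: (28 ^ 70) ^ 61 = 58 ^ 61 = 39
byte 4: (0b ^ b8) ^ 74 = b3 ^ 74 = c7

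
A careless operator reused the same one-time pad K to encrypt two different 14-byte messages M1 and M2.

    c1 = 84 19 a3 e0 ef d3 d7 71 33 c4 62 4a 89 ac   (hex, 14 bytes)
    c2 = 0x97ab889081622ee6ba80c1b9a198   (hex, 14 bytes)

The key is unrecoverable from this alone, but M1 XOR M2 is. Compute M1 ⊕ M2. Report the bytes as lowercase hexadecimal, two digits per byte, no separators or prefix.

13b22b706eb1f9978944a3f32834

c1 ⊕ c2 = (M1 ⊕ K) ⊕ (M2 ⊕ K) = M1 ⊕ M2 — the shared key cancels under XOR.
byte 0: 132 ^ 151 =  19
byte 1:  25 ^ 171 = 178
byte 2: 163 ^ 136 =  43
byte 3: 224 ^ 144 = 112
byte 4: 239 ^ 129 = 110
byte 5: 211 ^  98 = 177
byte 6: 215 ^  46 = 249
byte 7: 113 ^ 230 = 151
byte 8:  51 ^ 186 = 137
byte 9: 196 ^ 128 =  68
byte 10:  98 ^ 193 = 163
byte 11:  74 ^ 185 = 243
byte 12: 137 ^ 161 =  40
byte 13: 172 ^ 152 =  52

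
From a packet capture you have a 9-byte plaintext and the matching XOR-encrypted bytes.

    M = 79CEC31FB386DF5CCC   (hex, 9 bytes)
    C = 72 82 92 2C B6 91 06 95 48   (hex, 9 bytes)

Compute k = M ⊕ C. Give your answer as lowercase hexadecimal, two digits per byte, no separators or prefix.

0b4c51330517d9c984

Since C = M ⊕ k, XORing both sides with M gives k = M ⊕ C.
byte 0: 79 ⊕ 72 = 0b
byte 1: ce ⊕ 82 = 4c
byte 2: c3 ⊕ 92 = 51
byte 3: 1f ⊕ 2c = 33
byte 4: b3 ⊕ b6 = 05
byte 5: 86 ⊕ 91 = 17
byte 6: df ⊕ 06 = d9
byte 7: 5c ⊕ 95 = c9
byte 8: cc ⊕ 48 = 84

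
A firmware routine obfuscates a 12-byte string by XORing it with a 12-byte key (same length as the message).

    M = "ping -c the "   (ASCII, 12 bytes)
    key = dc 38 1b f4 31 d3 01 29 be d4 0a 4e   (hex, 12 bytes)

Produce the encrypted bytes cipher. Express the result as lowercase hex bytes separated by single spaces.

XOR is its own inverse, so applying the key byte-wise gives the result directly.
70 ^ dc = ac
69 ^ 38 = 51
6e ^ 1b = 75
67 ^ f4 = 93
20 ^ 31 = 11
2d ^ d3 = fe
63 ^ 01 = 62
20 ^ 29 = 09
74 ^ be = ca
68 ^ d4 = bc
65 ^ 0a = 6f
20 ^ 4e = 6e

ac 51 75 93 11 fe 62 09 ca bc 6f 6e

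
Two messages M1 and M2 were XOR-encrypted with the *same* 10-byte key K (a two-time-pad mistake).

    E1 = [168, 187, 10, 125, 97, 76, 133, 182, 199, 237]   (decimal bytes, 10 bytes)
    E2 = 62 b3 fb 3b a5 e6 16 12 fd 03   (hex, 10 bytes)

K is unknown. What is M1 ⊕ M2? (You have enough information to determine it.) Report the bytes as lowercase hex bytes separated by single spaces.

E1 ⊕ E2 = (M1 ⊕ K) ⊕ (M2 ⊕ K) = M1 ⊕ M2 — the shared key cancels under XOR.
byte 0: a8 ^ 62 = ca
byte 1: bb ^ b3 = 08
byte 2: 0a ^ fb = f1
byte 3: 7d ^ 3b = 46
byte 4: 61 ^ a5 = c4
byte 5: 4c ^ e6 = aa
byte 6: 85 ^ 16 = 93
byte 7: b6 ^ 12 = a4
byte 8: c7 ^ fd = 3a
byte 9: ed ^ 03 = ee

ca 08 f1 46 c4 aa 93 a4 3a ee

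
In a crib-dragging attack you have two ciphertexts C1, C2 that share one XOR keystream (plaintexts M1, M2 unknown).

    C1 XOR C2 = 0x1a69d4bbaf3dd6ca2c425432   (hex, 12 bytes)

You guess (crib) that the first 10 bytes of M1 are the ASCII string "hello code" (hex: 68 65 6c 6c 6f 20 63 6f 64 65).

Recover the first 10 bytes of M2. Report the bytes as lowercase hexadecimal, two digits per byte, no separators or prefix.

Since C1 ⊕ C2 = M1 ⊕ M2, XORing with the guessed M1 bytes yields the corresponding M2 bytes: M2 = (C1 ⊕ C2) ⊕ M1.
1a XOR 68 = 72
69 XOR 65 = 0c
d4 XOR 6c = b8
bb XOR 6c = d7
af XOR 6f = c0
3d XOR 20 = 1d
d6 XOR 63 = b5
ca XOR 6f = a5
2c XOR 64 = 48
42 XOR 65 = 27

720cb8d7c01db5a54827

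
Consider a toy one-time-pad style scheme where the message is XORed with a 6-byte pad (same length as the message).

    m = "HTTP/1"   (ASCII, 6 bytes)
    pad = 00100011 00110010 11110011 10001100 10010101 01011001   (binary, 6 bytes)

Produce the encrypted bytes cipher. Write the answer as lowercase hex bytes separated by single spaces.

XOR is its own inverse, so applying the key byte-wise gives the result directly.
byte 0:  72 ⊕  35 = 107
byte 1:  84 ⊕  50 = 102
byte 2:  84 ⊕ 243 = 167
byte 3:  80 ⊕ 140 = 220
byte 4:  47 ⊕ 149 = 186
byte 5:  49 ⊕  89 = 104

6b 66 a7 dc ba 68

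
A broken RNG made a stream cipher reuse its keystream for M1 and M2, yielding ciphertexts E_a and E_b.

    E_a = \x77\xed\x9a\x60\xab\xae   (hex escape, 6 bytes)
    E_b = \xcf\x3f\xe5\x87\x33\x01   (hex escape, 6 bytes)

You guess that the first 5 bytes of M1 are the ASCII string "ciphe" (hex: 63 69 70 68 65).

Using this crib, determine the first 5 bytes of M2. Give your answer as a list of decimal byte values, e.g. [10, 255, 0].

First, E_a ⊕ E_b = (M1 ⊕ K) ⊕ (M2 ⊕ K) = M1 ⊕ M2, so the key drops out. Then M2 = (M1 ⊕ M2) ⊕ M1 over the first 5 bytes.
byte 0: (77 ^ cf) ^ 63 = b8 ^ 63 = db
byte 1: (ed ^ 3f) ^ 69 = d2 ^ 69 = bb
byte 2: (9a ^ e5) ^ 70 = 7f ^ 70 = 0f
byte 3: (60 ^ 87) ^ 68 = e7 ^ 68 = 8f
byte 4: (ab ^ 33) ^ 65 = 98 ^ 65 = fd

[219, 187, 15, 143, 253]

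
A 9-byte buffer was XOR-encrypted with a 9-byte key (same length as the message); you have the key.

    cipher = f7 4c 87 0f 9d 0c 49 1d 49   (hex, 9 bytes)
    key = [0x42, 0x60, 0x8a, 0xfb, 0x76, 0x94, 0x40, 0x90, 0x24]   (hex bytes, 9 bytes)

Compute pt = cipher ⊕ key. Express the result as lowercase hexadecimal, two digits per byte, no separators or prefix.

b52c0df4eb98098d6d

11110111 xor 01000010 = 10110101
01001100 xor 01100000 = 00101100
10000111 xor 10001010 = 00001101
00001111 xor 11111011 = 11110100
10011101 xor 01110110 = 11101011
00001100 xor 10010100 = 10011000
01001001 xor 01000000 = 00001001
00011101 xor 10010000 = 10001101
01001001 xor 00100100 = 01101101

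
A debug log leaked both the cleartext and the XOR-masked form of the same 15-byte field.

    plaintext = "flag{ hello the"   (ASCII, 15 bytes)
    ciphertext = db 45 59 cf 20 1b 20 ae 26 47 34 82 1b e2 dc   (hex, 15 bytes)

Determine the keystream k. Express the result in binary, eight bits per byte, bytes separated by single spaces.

10111101 00101001 00111000 10101000 01011011 00111011 01001000 11001011 01001010 00101011 01011011 10100010 01101111 10001010 10111001

Since ciphertext = plaintext ⊕ k, XORing both sides with plaintext gives k = plaintext ⊕ ciphertext.
66 xor db = bd
6c xor 45 = 29
61 xor 59 = 38
67 xor cf = a8
7b xor 20 = 5b
20 xor 1b = 3b
68 xor 20 = 48
65 xor ae = cb
6c xor 26 = 4a
6c xor 47 = 2b
6f xor 34 = 5b
20 xor 82 = a2
74 xor 1b = 6f
68 xor e2 = 8a
65 xor dc = b9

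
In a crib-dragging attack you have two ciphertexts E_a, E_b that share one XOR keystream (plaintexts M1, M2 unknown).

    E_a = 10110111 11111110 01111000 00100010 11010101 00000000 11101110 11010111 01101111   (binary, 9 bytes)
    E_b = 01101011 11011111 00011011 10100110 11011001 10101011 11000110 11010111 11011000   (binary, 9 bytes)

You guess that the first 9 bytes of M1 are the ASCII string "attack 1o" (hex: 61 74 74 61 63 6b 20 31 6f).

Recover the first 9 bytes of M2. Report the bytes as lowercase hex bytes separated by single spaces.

bd 55 17 e5 6f c0 08 31 d8

First, E_a ⊕ E_b = (M1 ⊕ K) ⊕ (M2 ⊕ K) = M1 ⊕ M2, so the key drops out. Then M2 = (M1 ⊕ M2) ⊕ M1 over the first 9 bytes.
byte 0: (b7 ⊕ 6b) ⊕ 61 = dc ⊕ 61 = bd
byte 1: (fe ⊕ df) ⊕ 74 = 21 ⊕ 74 = 55
byte 2: (78 ⊕ 1b) ⊕ 74 = 63 ⊕ 74 = 17
byte 3: (22 ⊕ a6) ⊕ 61 = 84 ⊕ 61 = e5
byte 4: (d5 ⊕ d9) ⊕ 63 = 0c ⊕ 63 = 6f
byte 5: (00 ⊕ ab) ⊕ 6b = ab ⊕ 6b = c0
byte 6: (ee ⊕ c6) ⊕ 20 = 28 ⊕ 20 = 08
byte 7: (d7 ⊕ d7) ⊕ 31 = 00 ⊕ 31 = 31
byte 8: (6f ⊕ d8) ⊕ 6f = b7 ⊕ 6f = d8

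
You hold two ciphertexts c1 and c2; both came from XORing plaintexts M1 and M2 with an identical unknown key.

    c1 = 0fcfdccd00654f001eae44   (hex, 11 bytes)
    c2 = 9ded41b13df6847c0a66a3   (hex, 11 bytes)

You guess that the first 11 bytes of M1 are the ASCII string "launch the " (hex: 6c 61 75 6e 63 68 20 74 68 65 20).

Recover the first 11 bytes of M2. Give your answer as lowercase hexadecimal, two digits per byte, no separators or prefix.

First, c1 ⊕ c2 = (M1 ⊕ K) ⊕ (M2 ⊕ K) = M1 ⊕ M2, so the key drops out. Then M2 = (M1 ⊕ M2) ⊕ M1 over the first 11 bytes.
byte 0: (0f xor 9d) xor 6c = 92 xor 6c = fe
byte 1: (cf xor ed) xor 61 = 22 xor 61 = 43
byte 2: (dc xor 41) xor 75 = 9d xor 75 = e8
byte 3: (cd xor b1) xor 6e = 7c xor 6e = 12
byte 4: (00 xor 3d) xor 63 = 3d xor 63 = 5e
byte 5: (65 xor f6) xor 68 = 93 xor 68 = fb
byte 6: (4f xor 84) xor 20 = cb xor 20 = eb
byte 7: (00 xor 7c) xor 74 = 7c xor 74 = 08
byte 8: (1e xor 0a) xor 68 = 14 xor 68 = 7c
byte 9: (ae xor 66) xor 65 = c8 xor 65 = ad
byte 10: (44 xor a3) xor 20 = e7 xor 20 = c7

fe43e8125efbeb087cadc7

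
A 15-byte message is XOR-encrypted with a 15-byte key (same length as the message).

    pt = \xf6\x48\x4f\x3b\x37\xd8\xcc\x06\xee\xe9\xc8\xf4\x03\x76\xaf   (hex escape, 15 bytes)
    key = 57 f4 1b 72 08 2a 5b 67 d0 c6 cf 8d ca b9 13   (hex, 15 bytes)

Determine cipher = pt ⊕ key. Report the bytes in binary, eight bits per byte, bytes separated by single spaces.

10100001 10111100 01010100 01001001 00111111 11110010 10010111 01100001 00111110 00101111 00000111 01111001 11001001 11001111 10111100

XOR is its own inverse, so applying the key byte-wise gives the result directly.
byte 0: 11110110 ⊕ 01010111 = 10100001
byte 1: 01001000 ⊕ 11110100 = 10111100
byte 2: 01001111 ⊕ 00011011 = 01010100
byte 3: 00111011 ⊕ 01110010 = 01001001
byte 4: 00110111 ⊕ 00001000 = 00111111
byte 5: 11011000 ⊕ 00101010 = 11110010
byte 6: 11001100 ⊕ 01011011 = 10010111
byte 7: 00000110 ⊕ 01100111 = 01100001
byte 8: 11101110 ⊕ 11010000 = 00111110
byte 9: 11101001 ⊕ 11000110 = 00101111
byte 10: 11001000 ⊕ 11001111 = 00000111
byte 11: 11110100 ⊕ 10001101 = 01111001
byte 12: 00000011 ⊕ 11001010 = 11001001
byte 13: 01110110 ⊕ 10111001 = 11001111
byte 14: 10101111 ⊕ 00010011 = 10111100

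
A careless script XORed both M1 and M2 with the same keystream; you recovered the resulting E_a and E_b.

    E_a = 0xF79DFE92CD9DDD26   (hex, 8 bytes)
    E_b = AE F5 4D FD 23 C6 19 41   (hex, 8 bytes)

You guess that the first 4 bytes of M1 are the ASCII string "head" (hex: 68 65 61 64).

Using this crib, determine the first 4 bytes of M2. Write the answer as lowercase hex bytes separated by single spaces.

31 0d d2 0b

First, E_a ⊕ E_b = (M1 ⊕ K) ⊕ (M2 ⊕ K) = M1 ⊕ M2, so the key drops out. Then M2 = (M1 ⊕ M2) ⊕ M1 over the first 4 bytes.
byte 0: (f7 XOR ae) XOR 68 = 59 XOR 68 = 31
byte 1: (9d XOR f5) XOR 65 = 68 XOR 65 = 0d
byte 2: (fe XOR 4d) XOR 61 = b3 XOR 61 = d2
byte 3: (92 XOR fd) XOR 64 = 6f XOR 64 = 0b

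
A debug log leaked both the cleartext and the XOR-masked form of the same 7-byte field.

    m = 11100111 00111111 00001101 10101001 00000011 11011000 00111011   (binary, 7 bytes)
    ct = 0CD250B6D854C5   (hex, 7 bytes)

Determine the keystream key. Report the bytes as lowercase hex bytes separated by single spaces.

Since ct = m ⊕ key, XORing both sides with m gives key = m ⊕ ct.
e7 xor 0c = eb
3f xor d2 = ed
0d xor 50 = 5d
a9 xor b6 = 1f
03 xor d8 = db
d8 xor 54 = 8c
3b xor c5 = fe

eb ed 5d 1f db 8c fe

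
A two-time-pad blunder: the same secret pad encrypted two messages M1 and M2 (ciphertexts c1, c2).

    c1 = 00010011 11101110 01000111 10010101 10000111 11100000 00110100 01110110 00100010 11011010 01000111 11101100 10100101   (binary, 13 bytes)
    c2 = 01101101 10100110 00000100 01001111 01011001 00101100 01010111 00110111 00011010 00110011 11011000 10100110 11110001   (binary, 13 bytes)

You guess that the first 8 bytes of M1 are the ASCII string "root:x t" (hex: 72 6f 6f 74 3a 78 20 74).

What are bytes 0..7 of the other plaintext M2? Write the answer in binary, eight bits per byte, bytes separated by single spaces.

00001100 00100111 00101100 10101110 11100100 10110100 01000011 00110101

First, c1 ⊕ c2 = (M1 ⊕ K) ⊕ (M2 ⊕ K) = M1 ⊕ M2, so the key drops out. Then M2 = (M1 ⊕ M2) ⊕ M1 over the first 8 bytes.
byte 0: (13 ⊕ 6d) ⊕ 72 = 7e ⊕ 72 = 0c
byte 1: (ee ⊕ a6) ⊕ 6f = 48 ⊕ 6f = 27
byte 2: (47 ⊕ 04) ⊕ 6f = 43 ⊕ 6f = 2c
byte 3: (95 ⊕ 4f) ⊕ 74 = da ⊕ 74 = ae
byte 4: (87 ⊕ 59) ⊕ 3a = de ⊕ 3a = e4
byte 5: (e0 ⊕ 2c) ⊕ 78 = cc ⊕ 78 = b4
byte 6: (34 ⊕ 57) ⊕ 20 = 63 ⊕ 20 = 43
byte 7: (76 ⊕ 37) ⊕ 74 = 41 ⊕ 74 = 35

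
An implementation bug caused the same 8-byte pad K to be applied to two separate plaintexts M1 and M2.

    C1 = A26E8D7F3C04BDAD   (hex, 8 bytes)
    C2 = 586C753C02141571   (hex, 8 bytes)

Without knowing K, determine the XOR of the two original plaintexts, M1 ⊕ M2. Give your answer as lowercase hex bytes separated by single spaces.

fa 02 f8 43 3e 10 a8 dc

C1 ⊕ C2 = (M1 ⊕ K) ⊕ (M2 ⊕ K) = M1 ⊕ M2 — the shared key cancels under XOR.
byte 0: a2 ⊕ 58 = fa
byte 1: 6e ⊕ 6c = 02
byte 2: 8d ⊕ 75 = f8
byte 3: 7f ⊕ 3c = 43
byte 4: 3c ⊕ 02 = 3e
byte 5: 04 ⊕ 14 = 10
byte 6: bd ⊕ 15 = a8
byte 7: ad ⊕ 71 = dc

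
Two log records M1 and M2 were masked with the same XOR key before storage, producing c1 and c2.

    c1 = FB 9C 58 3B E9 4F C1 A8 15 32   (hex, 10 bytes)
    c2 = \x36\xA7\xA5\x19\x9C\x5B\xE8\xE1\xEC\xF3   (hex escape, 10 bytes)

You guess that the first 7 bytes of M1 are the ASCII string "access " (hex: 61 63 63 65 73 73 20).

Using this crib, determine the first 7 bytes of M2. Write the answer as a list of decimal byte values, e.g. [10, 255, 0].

First, c1 ⊕ c2 = (M1 ⊕ K) ⊕ (M2 ⊕ K) = M1 ⊕ M2, so the key drops out. Then M2 = (M1 ⊕ M2) ⊕ M1 over the first 7 bytes.
byte 0: (fb ⊕ 36) ⊕ 61 = cd ⊕ 61 = ac
byte 1: (9c ⊕ a7) ⊕ 63 = 3b ⊕ 63 = 58
byte 2: (58 ⊕ a5) ⊕ 63 = fd ⊕ 63 = 9e
byte 3: (3b ⊕ 19) ⊕ 65 = 22 ⊕ 65 = 47
byte 4: (e9 ⊕ 9c) ⊕ 73 = 75 ⊕ 73 = 06
byte 5: (4f ⊕ 5b) ⊕ 73 = 14 ⊕ 73 = 67
byte 6: (c1 ⊕ e8) ⊕ 20 = 29 ⊕ 20 = 09

[172, 88, 158, 71, 6, 103, 9]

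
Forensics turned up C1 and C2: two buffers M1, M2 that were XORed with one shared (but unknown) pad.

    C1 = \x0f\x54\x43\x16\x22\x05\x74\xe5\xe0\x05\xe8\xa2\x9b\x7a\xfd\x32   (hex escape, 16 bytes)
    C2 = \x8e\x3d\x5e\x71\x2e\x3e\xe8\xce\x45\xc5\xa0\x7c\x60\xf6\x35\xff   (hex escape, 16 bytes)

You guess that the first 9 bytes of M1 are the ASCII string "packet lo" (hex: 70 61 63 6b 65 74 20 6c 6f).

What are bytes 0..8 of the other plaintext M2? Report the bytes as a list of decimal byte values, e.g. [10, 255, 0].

[241, 8, 126, 12, 105, 79, 188, 71, 202]

First, C1 ⊕ C2 = (M1 ⊕ K) ⊕ (M2 ⊕ K) = M1 ⊕ M2, so the key drops out. Then M2 = (M1 ⊕ M2) ⊕ M1 over the first 9 bytes.
byte 0: (0f XOR 8e) XOR 70 = 81 XOR 70 = f1
byte 1: (54 XOR 3d) XOR 61 = 69 XOR 61 = 08
byte 2: (43 XOR 5e) XOR 63 = 1d XOR 63 = 7e
byte 3: (16 XOR 71) XOR 6b = 67 XOR 6b = 0c
byte 4: (22 XOR 2e) XOR 65 = 0c XOR 65 = 69
byte 5: (05 XOR 3e) XOR 74 = 3b XOR 74 = 4f
byte 6: (74 XOR e8) XOR 20 = 9c XOR 20 = bc
byte 7: (e5 XOR ce) XOR 6c = 2b XOR 6c = 47
byte 8: (e0 XOR 45) XOR 6f = a5 XOR 6f = ca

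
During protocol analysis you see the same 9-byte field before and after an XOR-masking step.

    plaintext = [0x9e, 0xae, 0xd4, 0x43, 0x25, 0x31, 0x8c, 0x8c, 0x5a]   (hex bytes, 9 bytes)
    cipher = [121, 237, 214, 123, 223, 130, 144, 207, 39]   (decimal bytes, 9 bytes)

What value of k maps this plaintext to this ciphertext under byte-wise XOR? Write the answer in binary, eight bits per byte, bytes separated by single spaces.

11100111 01000011 00000010 00111000 11111010 10110011 00011100 01000011 01111101

Since cipher = plaintext ⊕ k, XORing both sides with plaintext gives k = plaintext ⊕ cipher.
byte 0: 9e XOR 79 = e7
byte 1: ae XOR ed = 43
byte 2: d4 XOR d6 = 02
byte 3: 43 XOR 7b = 38
byte 4: 25 XOR df = fa
byte 5: 31 XOR 82 = b3
byte 6: 8c XOR 90 = 1c
byte 7: 8c XOR cf = 43
byte 8: 5a XOR 27 = 7d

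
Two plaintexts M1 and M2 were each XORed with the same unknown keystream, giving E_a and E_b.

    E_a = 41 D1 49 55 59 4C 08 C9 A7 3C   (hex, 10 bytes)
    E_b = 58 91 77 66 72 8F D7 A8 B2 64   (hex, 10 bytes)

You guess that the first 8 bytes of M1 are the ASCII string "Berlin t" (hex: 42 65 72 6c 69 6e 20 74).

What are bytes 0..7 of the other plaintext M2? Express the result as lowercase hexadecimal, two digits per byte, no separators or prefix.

First, E_a ⊕ E_b = (M1 ⊕ K) ⊕ (M2 ⊕ K) = M1 ⊕ M2, so the key drops out. Then M2 = (M1 ⊕ M2) ⊕ M1 over the first 8 bytes.
byte 0: (41 ⊕ 58) ⊕ 42 = 19 ⊕ 42 = 5b
byte 1: (d1 ⊕ 91) ⊕ 65 = 40 ⊕ 65 = 25
byte 2: (49 ⊕ 77) ⊕ 72 = 3e ⊕ 72 = 4c
byte 3: (55 ⊕ 66) ⊕ 6c = 33 ⊕ 6c = 5f
byte 4: (59 ⊕ 72) ⊕ 69 = 2b ⊕ 69 = 42
byte 5: (4c ⊕ 8f) ⊕ 6e = c3 ⊕ 6e = ad
byte 6: (08 ⊕ d7) ⊕ 20 = df ⊕ 20 = ff
byte 7: (c9 ⊕ a8) ⊕ 74 = 61 ⊕ 74 = 15

5b254c5f42adff15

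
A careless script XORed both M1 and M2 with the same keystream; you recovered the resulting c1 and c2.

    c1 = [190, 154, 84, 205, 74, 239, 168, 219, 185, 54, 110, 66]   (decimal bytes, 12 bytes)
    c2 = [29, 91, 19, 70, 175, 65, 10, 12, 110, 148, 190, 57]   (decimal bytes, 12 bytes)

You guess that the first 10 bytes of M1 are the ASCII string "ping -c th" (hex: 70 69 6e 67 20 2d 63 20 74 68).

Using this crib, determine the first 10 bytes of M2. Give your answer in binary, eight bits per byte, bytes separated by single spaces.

11010011 10101000 00101001 11101100 11000101 10000011 11000001 11110111 10100011 11001010

First, c1 ⊕ c2 = (M1 ⊕ K) ⊕ (M2 ⊕ K) = M1 ⊕ M2, so the key drops out. Then M2 = (M1 ⊕ M2) ⊕ M1 over the first 10 bytes.
byte 0: (be XOR 1d) XOR 70 = a3 XOR 70 = d3
byte 1: (9a XOR 5b) XOR 69 = c1 XOR 69 = a8
byte 2: (54 XOR 13) XOR 6e = 47 XOR 6e = 29
byte 3: (cd XOR 46) XOR 67 = 8b XOR 67 = ec
byte 4: (4a XOR af) XOR 20 = e5 XOR 20 = c5
byte 5: (ef XOR 41) XOR 2d = ae XOR 2d = 83
byte 6: (a8 XOR 0a) XOR 63 = a2 XOR 63 = c1
byte 7: (db XOR 0c) XOR 20 = d7 XOR 20 = f7
byte 8: (b9 XOR 6e) XOR 74 = d7 XOR 74 = a3
byte 9: (36 XOR 94) XOR 68 = a2 XOR 68 = ca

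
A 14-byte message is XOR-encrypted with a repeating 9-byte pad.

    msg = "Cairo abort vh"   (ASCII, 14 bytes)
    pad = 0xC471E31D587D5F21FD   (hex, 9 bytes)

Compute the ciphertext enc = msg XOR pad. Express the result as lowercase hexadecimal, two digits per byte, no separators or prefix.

87108a6f375d3e4392b605c36b30

The 9-byte key repeats, so the effective keystream is c4 71 e3 1d 58 7d 5f 21 fd c4 71 e3 1d 58.
byte 0: 43 ^ c4 = 87
byte 1: 61 ^ 71 = 10
byte 2: 69 ^ e3 = 8a
byte 3: 72 ^ 1d = 6f
byte 4: 6f ^ 58 = 37
byte 5: 20 ^ 7d = 5d
byte 6: 61 ^ 5f = 3e
byte 7: 62 ^ 21 = 43
byte 8: 6f ^ fd = 92
byte 9: 72 ^ c4 = b6
byte 10: 74 ^ 71 = 05
byte 11: 20 ^ e3 = c3
byte 12: 76 ^ 1d = 6b
byte 13: 68 ^ 58 = 30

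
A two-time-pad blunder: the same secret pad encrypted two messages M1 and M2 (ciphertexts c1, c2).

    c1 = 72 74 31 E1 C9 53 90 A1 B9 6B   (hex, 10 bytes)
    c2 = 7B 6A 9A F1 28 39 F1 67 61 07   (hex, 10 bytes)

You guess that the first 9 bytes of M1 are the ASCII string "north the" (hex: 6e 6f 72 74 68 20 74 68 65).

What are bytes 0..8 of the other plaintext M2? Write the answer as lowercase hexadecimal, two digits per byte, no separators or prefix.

First, c1 ⊕ c2 = (M1 ⊕ K) ⊕ (M2 ⊕ K) = M1 ⊕ M2, so the key drops out. Then M2 = (M1 ⊕ M2) ⊕ M1 over the first 9 bytes.
byte 0: (72 ^ 7b) ^ 6e = 09 ^ 6e = 67
byte 1: (74 ^ 6a) ^ 6f = 1e ^ 6f = 71
byte 2: (31 ^ 9a) ^ 72 = ab ^ 72 = d9
byte 3: (e1 ^ f1) ^ 74 = 10 ^ 74 = 64
byte 4: (c9 ^ 28) ^ 68 = e1 ^ 68 = 89
byte 5: (53 ^ 39) ^ 20 = 6a ^ 20 = 4a
byte 6: (90 ^ f1) ^ 74 = 61 ^ 74 = 15
byte 7: (a1 ^ 67) ^ 68 = c6 ^ 68 = ae
byte 8: (b9 ^ 61) ^ 65 = d8 ^ 65 = bd

6771d964894a15aebd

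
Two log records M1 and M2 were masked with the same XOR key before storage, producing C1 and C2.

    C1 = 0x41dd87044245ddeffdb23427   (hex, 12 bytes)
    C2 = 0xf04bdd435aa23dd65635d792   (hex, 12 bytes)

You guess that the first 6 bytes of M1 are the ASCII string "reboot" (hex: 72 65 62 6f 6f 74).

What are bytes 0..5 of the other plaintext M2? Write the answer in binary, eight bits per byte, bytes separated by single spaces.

First, C1 ⊕ C2 = (M1 ⊕ K) ⊕ (M2 ⊕ K) = M1 ⊕ M2, so the key drops out. Then M2 = (M1 ⊕ M2) ⊕ M1 over the first 6 bytes.
byte 0: (41 xor f0) xor 72 = b1 xor 72 = c3
byte 1: (dd xor 4b) xor 65 = 96 xor 65 = f3
byte 2: (87 xor dd) xor 62 = 5a xor 62 = 38
byte 3: (04 xor 43) xor 6f = 47 xor 6f = 28
byte 4: (42 xor 5a) xor 6f = 18 xor 6f = 77
byte 5: (45 xor a2) xor 74 = e7 xor 74 = 93

11000011 11110011 00111000 00101000 01110111 10010011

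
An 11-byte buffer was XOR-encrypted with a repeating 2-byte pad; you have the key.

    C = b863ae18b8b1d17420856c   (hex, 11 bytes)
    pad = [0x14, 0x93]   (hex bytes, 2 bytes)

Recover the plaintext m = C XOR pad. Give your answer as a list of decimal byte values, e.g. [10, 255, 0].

[172, 240, 186, 139, 172, 34, 197, 231, 52, 22, 120]

The 2-byte key repeats, so the effective keystream is 14 93 14 93 14 93 14 93 14 93 14.
byte 0: 184 ⊕  20 = 172
byte 1:  99 ⊕ 147 = 240
byte 2: 174 ⊕  20 = 186
byte 3:  24 ⊕ 147 = 139
byte 4: 184 ⊕  20 = 172
byte 5: 177 ⊕ 147 =  34
byte 6: 209 ⊕  20 = 197
byte 7: 116 ⊕ 147 = 231
byte 8:  32 ⊕  20 =  52
byte 9: 133 ⊕ 147 =  22
byte 10: 108 ⊕  20 = 120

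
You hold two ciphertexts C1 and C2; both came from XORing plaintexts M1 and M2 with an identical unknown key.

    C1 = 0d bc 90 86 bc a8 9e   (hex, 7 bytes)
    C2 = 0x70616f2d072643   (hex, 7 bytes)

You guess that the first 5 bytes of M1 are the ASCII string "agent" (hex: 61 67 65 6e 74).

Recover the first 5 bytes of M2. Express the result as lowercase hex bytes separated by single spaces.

1c ba 9a c5 cf

First, C1 ⊕ C2 = (M1 ⊕ K) ⊕ (M2 ⊕ K) = M1 ⊕ M2, so the key drops out. Then M2 = (M1 ⊕ M2) ⊕ M1 over the first 5 bytes.
byte 0: (0d xor 70) xor 61 = 7d xor 61 = 1c
byte 1: (bc xor 61) xor 67 = dd xor 67 = ba
byte 2: (90 xor 6f) xor 65 = ff xor 65 = 9a
byte 3: (86 xor 2d) xor 6e = ab xor 6e = c5
byte 4: (bc xor 07) xor 74 = bb xor 74 = cf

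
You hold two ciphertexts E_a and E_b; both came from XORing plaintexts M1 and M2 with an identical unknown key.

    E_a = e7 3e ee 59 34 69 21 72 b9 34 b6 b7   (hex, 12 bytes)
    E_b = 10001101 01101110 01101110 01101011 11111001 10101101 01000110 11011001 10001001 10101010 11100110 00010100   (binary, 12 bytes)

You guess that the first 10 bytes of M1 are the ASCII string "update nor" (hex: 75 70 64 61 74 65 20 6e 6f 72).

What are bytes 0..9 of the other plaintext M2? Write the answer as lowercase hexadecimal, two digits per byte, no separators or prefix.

First, E_a ⊕ E_b = (M1 ⊕ K) ⊕ (M2 ⊕ K) = M1 ⊕ M2, so the key drops out. Then M2 = (M1 ⊕ M2) ⊕ M1 over the first 10 bytes.
byte 0: (e7 ^ 8d) ^ 75 = 6a ^ 75 = 1f
byte 1: (3e ^ 6e) ^ 70 = 50 ^ 70 = 20
byte 2: (ee ^ 6e) ^ 64 = 80 ^ 64 = e4
byte 3: (59 ^ 6b) ^ 61 = 32 ^ 61 = 53
byte 4: (34 ^ f9) ^ 74 = cd ^ 74 = b9
byte 5: (69 ^ ad) ^ 65 = c4 ^ 65 = a1
byte 6: (21 ^ 46) ^ 20 = 67 ^ 20 = 47
byte 7: (72 ^ d9) ^ 6e = ab ^ 6e = c5
byte 8: (b9 ^ 89) ^ 6f = 30 ^ 6f = 5f
byte 9: (34 ^ aa) ^ 72 = 9e ^ 72 = ec

1f20e453b9a147c55fec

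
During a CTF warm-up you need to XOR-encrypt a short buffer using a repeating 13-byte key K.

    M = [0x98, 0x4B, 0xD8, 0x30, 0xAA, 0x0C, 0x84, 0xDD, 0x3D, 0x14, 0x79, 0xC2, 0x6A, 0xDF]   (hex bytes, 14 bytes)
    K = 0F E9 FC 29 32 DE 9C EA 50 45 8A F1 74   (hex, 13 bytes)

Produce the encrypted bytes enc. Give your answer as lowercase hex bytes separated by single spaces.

97 a2 24 19 98 d2 18 37 6d 51 f3 33 1e d0

The 13-byte key repeats, so the effective keystream is 0f e9 fc 29 32 de 9c ea 50 45 8a f1 74 0f.
byte 0: 98 ⊕ 0f = 97
byte 1: 4b ⊕ e9 = a2
byte 2: d8 ⊕ fc = 24
byte 3: 30 ⊕ 29 = 19
byte 4: aa ⊕ 32 = 98
byte 5: 0c ⊕ de = d2
byte 6: 84 ⊕ 9c = 18
byte 7: dd ⊕ ea = 37
byte 8: 3d ⊕ 50 = 6d
byte 9: 14 ⊕ 45 = 51
byte 10: 79 ⊕ 8a = f3
byte 11: c2 ⊕ f1 = 33
byte 12: 6a ⊕ 74 = 1e
byte 13: df ⊕ 0f = d0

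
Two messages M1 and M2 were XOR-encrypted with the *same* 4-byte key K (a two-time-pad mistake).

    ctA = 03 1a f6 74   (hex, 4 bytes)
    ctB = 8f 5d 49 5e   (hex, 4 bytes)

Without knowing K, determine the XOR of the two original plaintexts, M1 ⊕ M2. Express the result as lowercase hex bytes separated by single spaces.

ctA ⊕ ctB = (M1 ⊕ K) ⊕ (M2 ⊕ K) = M1 ⊕ M2 — the shared key cancels under XOR.
byte 0: 03 ⊕ 8f = 8c
byte 1: 1a ⊕ 5d = 47
byte 2: f6 ⊕ 49 = bf
byte 3: 74 ⊕ 5e = 2a

8c 47 bf 2a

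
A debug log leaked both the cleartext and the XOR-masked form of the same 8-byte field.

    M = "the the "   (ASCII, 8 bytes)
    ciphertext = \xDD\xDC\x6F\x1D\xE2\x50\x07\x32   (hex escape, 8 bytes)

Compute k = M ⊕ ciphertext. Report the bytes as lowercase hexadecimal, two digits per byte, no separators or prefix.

a9b40a3d96386212

Since ciphertext = M ⊕ k, XORing both sides with M gives k = M ⊕ ciphertext.
byte 0: 74 ^ dd = a9
byte 1: 68 ^ dc = b4
byte 2: 65 ^ 6f = 0a
byte 3: 20 ^ 1d = 3d
byte 4: 74 ^ e2 = 96
byte 5: 68 ^ 50 = 38
byte 6: 65 ^ 07 = 62
byte 7: 20 ^ 32 = 12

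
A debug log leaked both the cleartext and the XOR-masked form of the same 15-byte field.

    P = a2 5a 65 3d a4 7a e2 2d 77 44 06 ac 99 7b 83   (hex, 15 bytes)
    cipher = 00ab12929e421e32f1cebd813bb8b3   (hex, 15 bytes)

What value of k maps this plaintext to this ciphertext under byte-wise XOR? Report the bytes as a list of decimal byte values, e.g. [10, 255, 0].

[162, 241, 119, 175, 58, 56, 252, 31, 134, 138, 187, 45, 162, 195, 48]

Since cipher = P ⊕ k, XORing both sides with P gives k = P ⊕ cipher.
a2 ^ 00 = a2
5a ^ ab = f1
65 ^ 12 = 77
3d ^ 92 = af
a4 ^ 9e = 3a
7a ^ 42 = 38
e2 ^ 1e = fc
2d ^ 32 = 1f
77 ^ f1 = 86
44 ^ ce = 8a
06 ^ bd = bb
ac ^ 81 = 2d
99 ^ 3b = a2
7b ^ b8 = c3
83 ^ b3 = 30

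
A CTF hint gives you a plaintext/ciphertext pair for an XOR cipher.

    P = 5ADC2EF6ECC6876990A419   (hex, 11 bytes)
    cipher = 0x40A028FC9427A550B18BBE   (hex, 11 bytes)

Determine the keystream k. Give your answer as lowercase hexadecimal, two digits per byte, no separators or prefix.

Since cipher = P ⊕ k, XORing both sides with P gives k = P ⊕ cipher.
5a ^ 40 = 1a
dc ^ a0 = 7c
2e ^ 28 = 06
f6 ^ fc = 0a
ec ^ 94 = 78
c6 ^ 27 = e1
87 ^ a5 = 22
69 ^ 50 = 39
90 ^ b1 = 21
a4 ^ 8b = 2f
19 ^ be = a7

1a7c060a78e12239212fa7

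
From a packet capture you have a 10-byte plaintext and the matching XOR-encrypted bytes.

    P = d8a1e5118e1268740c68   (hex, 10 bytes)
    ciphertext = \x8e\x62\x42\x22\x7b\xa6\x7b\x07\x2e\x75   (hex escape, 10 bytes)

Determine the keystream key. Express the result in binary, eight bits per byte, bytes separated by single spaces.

Since ciphertext = P ⊕ key, XORing both sides with P gives key = P ⊕ ciphertext.
d8 ⊕ 8e = 56
a1 ⊕ 62 = c3
e5 ⊕ 42 = a7
11 ⊕ 22 = 33
8e ⊕ 7b = f5
12 ⊕ a6 = b4
68 ⊕ 7b = 13
74 ⊕ 07 = 73
0c ⊕ 2e = 22
68 ⊕ 75 = 1d

01010110 11000011 10100111 00110011 11110101 10110100 00010011 01110011 00100010 00011101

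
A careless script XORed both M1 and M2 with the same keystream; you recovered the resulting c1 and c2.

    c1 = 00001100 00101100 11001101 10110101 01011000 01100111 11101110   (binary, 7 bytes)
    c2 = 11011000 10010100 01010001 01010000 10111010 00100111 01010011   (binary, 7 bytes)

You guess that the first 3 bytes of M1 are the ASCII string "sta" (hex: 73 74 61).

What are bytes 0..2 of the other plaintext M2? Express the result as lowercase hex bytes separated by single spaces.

First, c1 ⊕ c2 = (M1 ⊕ K) ⊕ (M2 ⊕ K) = M1 ⊕ M2, so the key drops out. Then M2 = (M1 ⊕ M2) ⊕ M1 over the first 3 bytes.
byte 0: (0c ^ d8) ^ 73 = d4 ^ 73 = a7
byte 1: (2c ^ 94) ^ 74 = b8 ^ 74 = cc
byte 2: (cd ^ 51) ^ 61 = 9c ^ 61 = fd

a7 cc fd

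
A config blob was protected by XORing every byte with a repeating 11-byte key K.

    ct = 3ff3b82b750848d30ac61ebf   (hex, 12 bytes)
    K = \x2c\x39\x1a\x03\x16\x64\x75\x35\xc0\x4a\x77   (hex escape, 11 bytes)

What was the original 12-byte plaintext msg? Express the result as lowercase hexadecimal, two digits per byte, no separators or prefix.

13caa228636c3de6ca8c6993

The 11-byte key repeats, so the effective keystream is 2c 39 1a 03 16 64 75 35 c0 4a 77 2c.
byte 0: 3f ⊕ 2c = 13
byte 1: f3 ⊕ 39 = ca
byte 2: b8 ⊕ 1a = a2
byte 3: 2b ⊕ 03 = 28
byte 4: 75 ⊕ 16 = 63
byte 5: 08 ⊕ 64 = 6c
byte 6: 48 ⊕ 75 = 3d
byte 7: d3 ⊕ 35 = e6
byte 8: 0a ⊕ c0 = ca
byte 9: c6 ⊕ 4a = 8c
byte 10: 1e ⊕ 77 = 69
byte 11: bf ⊕ 2c = 93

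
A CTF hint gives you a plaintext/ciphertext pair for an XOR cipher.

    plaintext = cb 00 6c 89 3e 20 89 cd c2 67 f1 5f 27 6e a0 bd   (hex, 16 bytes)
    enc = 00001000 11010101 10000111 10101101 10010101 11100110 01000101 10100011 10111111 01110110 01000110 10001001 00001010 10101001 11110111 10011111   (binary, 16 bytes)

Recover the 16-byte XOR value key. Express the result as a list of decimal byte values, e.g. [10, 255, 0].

[195, 213, 235, 36, 171, 198, 204, 110, 125, 17, 183, 214, 45, 199, 87, 34]

Since enc = plaintext ⊕ key, XORing both sides with plaintext gives key = plaintext ⊕ enc.
cb XOR 08 = c3
00 XOR d5 = d5
6c XOR 87 = eb
89 XOR ad = 24
3e XOR 95 = ab
20 XOR e6 = c6
89 XOR 45 = cc
cd XOR a3 = 6e
c2 XOR bf = 7d
67 XOR 76 = 11
f1 XOR 46 = b7
5f XOR 89 = d6
27 XOR 0a = 2d
6e XOR a9 = c7
a0 XOR f7 = 57
bd XOR 9f = 22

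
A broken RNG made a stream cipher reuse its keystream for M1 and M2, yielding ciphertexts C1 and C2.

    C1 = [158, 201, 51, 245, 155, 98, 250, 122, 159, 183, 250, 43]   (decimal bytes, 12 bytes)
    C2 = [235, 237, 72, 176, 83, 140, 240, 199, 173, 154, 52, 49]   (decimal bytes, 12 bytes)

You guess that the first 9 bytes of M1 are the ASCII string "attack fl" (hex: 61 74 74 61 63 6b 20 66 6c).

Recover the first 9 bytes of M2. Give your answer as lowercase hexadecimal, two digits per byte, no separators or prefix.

First, C1 ⊕ C2 = (M1 ⊕ K) ⊕ (M2 ⊕ K) = M1 ⊕ M2, so the key drops out. Then M2 = (M1 ⊕ M2) ⊕ M1 over the first 9 bytes.
byte 0: (9e xor eb) xor 61 = 75 xor 61 = 14
byte 1: (c9 xor ed) xor 74 = 24 xor 74 = 50
byte 2: (33 xor 48) xor 74 = 7b xor 74 = 0f
byte 3: (f5 xor b0) xor 61 = 45 xor 61 = 24
byte 4: (9b xor 53) xor 63 = c8 xor 63 = ab
byte 5: (62 xor 8c) xor 6b = ee xor 6b = 85
byte 6: (fa xor f0) xor 20 = 0a xor 20 = 2a
byte 7: (7a xor c7) xor 66 = bd xor 66 = db
byte 8: (9f xor ad) xor 6c = 32 xor 6c = 5e

14500f24ab852adb5e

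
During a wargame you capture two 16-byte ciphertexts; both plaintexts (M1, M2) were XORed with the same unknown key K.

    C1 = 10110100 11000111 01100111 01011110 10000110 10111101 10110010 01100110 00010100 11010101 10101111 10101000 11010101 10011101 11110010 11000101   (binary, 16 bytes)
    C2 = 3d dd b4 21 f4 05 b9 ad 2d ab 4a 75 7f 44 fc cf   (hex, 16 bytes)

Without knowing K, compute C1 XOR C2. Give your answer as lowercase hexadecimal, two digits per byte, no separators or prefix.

C1 ⊕ C2 = (M1 ⊕ K) ⊕ (M2 ⊕ K) = M1 ⊕ M2 — the shared key cancels under XOR.
180 ^  61 = 137
199 ^ 221 =  26
103 ^ 180 = 211
 94 ^  33 = 127
134 ^ 244 = 114
189 ^   5 = 184
178 ^ 185 =  11
102 ^ 173 = 203
 20 ^  45 =  57
213 ^ 171 = 126
175 ^  74 = 229
168 ^ 117 = 221
213 ^ 127 = 170
157 ^  68 = 217
242 ^ 252 =  14
197 ^ 207 =  10

891ad37f72b80bcb397ee5ddaad90e0a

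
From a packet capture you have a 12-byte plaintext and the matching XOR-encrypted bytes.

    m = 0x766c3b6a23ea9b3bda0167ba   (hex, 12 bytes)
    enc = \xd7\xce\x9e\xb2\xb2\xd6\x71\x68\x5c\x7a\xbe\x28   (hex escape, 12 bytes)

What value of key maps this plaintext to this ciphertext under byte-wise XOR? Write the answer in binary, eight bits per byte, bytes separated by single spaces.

Since enc = m ⊕ key, XORing both sides with m gives key = m ⊕ enc.
byte 0: 76 xor d7 = a1
byte 1: 6c xor ce = a2
byte 2: 3b xor 9e = a5
byte 3: 6a xor b2 = d8
byte 4: 23 xor b2 = 91
byte 5: ea xor d6 = 3c
byte 6: 9b xor 71 = ea
byte 7: 3b xor 68 = 53
byte 8: da xor 5c = 86
byte 9: 01 xor 7a = 7b
byte 10: 67 xor be = d9
byte 11: ba xor 28 = 92

10100001 10100010 10100101 11011000 10010001 00111100 11101010 01010011 10000110 01111011 11011001 10010010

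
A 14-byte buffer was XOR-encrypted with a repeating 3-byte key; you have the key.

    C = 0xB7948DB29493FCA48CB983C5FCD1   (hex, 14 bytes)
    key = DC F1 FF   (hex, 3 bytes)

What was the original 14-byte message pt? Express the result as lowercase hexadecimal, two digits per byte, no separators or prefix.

6b65726e656c20557365723a2020

The 3-byte key repeats, so the effective keystream is dc f1 ff dc f1 ff dc f1 ff dc f1 ff dc f1.
byte 0: 10110111 XOR 11011100 = 01101011
byte 1: 10010100 XOR 11110001 = 01100101
byte 2: 10001101 XOR 11111111 = 01110010
byte 3: 10110010 XOR 11011100 = 01101110
byte 4: 10010100 XOR 11110001 = 01100101
byte 5: 10010011 XOR 11111111 = 01101100
byte 6: 11111100 XOR 11011100 = 00100000
byte 7: 10100100 XOR 11110001 = 01010101
byte 8: 10001100 XOR 11111111 = 01110011
byte 9: 10111001 XOR 11011100 = 01100101
byte 10: 10000011 XOR 11110001 = 01110010
byte 11: 11000101 XOR 11111111 = 00111010
byte 12: 11111100 XOR 11011100 = 00100000
byte 13: 11010001 XOR 11110001 = 00100000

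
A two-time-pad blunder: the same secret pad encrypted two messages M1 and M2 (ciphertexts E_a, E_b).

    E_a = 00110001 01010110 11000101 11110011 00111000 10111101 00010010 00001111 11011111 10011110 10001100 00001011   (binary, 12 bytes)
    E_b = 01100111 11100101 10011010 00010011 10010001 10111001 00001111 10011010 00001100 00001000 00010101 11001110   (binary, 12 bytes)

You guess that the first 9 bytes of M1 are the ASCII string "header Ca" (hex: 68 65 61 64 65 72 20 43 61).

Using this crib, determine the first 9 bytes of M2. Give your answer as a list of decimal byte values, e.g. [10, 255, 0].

[62, 214, 62, 132, 204, 118, 61, 214, 178]

First, E_a ⊕ E_b = (M1 ⊕ K) ⊕ (M2 ⊕ K) = M1 ⊕ M2, so the key drops out. Then M2 = (M1 ⊕ M2) ⊕ M1 over the first 9 bytes.
byte 0: (31 XOR 67) XOR 68 = 56 XOR 68 = 3e
byte 1: (56 XOR e5) XOR 65 = b3 XOR 65 = d6
byte 2: (c5 XOR 9a) XOR 61 = 5f XOR 61 = 3e
byte 3: (f3 XOR 13) XOR 64 = e0 XOR 64 = 84
byte 4: (38 XOR 91) XOR 65 = a9 XOR 65 = cc
byte 5: (bd XOR b9) XOR 72 = 04 XOR 72 = 76
byte 6: (12 XOR 0f) XOR 20 = 1d XOR 20 = 3d
byte 7: (0f XOR 9a) XOR 43 = 95 XOR 43 = d6
byte 8: (df XOR 0c) XOR 61 = d3 XOR 61 = b2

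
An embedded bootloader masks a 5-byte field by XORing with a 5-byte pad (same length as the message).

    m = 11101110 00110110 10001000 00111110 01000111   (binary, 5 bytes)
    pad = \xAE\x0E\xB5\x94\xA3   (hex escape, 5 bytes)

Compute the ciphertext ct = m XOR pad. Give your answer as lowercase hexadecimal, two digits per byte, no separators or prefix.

ee XOR ae = 40
36 XOR 0e = 38
88 XOR b5 = 3d
3e XOR 94 = aa
47 XOR a3 = e4

40383daae4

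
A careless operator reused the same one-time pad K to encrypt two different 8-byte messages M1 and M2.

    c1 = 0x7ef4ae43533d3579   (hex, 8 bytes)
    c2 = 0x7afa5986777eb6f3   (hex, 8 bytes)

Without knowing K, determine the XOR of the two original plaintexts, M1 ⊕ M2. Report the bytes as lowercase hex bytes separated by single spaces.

c1 ⊕ c2 = (M1 ⊕ K) ⊕ (M2 ⊕ K) = M1 ⊕ M2 — the shared key cancels under XOR.
byte 0: 01111110 ^ 01111010 = 00000100
byte 1: 11110100 ^ 11111010 = 00001110
byte 2: 10101110 ^ 01011001 = 11110111
byte 3: 01000011 ^ 10000110 = 11000101
byte 4: 01010011 ^ 01110111 = 00100100
byte 5: 00111101 ^ 01111110 = 01000011
byte 6: 00110101 ^ 10110110 = 10000011
byte 7: 01111001 ^ 11110011 = 10001010

04 0e f7 c5 24 43 83 8a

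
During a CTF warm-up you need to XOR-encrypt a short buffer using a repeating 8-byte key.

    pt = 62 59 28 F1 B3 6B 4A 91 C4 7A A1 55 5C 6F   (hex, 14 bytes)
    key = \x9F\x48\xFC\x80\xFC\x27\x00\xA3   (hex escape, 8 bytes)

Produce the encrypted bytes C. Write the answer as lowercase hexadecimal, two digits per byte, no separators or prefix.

fd11d4714f4c4a325b325dd5a048

The 8-byte key repeats, so the effective keystream is 9f 48 fc 80 fc 27 00 a3 9f 48 fc 80 fc 27.
byte 0:  98 ^ 159 = 253
byte 1:  89 ^  72 =  17
byte 2:  40 ^ 252 = 212
byte 3: 241 ^ 128 = 113
byte 4: 179 ^ 252 =  79
byte 5: 107 ^  39 =  76
byte 6:  74 ^   0 =  74
byte 7: 145 ^ 163 =  50
byte 8: 196 ^ 159 =  91
byte 9: 122 ^  72 =  50
byte 10: 161 ^ 252 =  93
byte 11:  85 ^ 128 = 213
byte 12:  92 ^ 252 = 160
byte 13: 111 ^  39 =  72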